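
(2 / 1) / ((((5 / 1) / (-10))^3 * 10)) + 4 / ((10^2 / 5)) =-7 / 5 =-1.40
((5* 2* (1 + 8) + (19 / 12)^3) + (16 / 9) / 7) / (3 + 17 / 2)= 1139725 / 139104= 8.19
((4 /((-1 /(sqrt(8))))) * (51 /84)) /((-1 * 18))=17 * sqrt(2) /63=0.38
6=6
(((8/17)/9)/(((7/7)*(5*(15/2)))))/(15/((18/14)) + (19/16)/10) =512/4327605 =0.00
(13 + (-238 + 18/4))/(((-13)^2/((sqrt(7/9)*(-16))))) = 1176*sqrt(7)/169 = 18.41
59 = 59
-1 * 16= -16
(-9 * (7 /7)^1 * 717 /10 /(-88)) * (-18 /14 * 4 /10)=-58077 /15400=-3.77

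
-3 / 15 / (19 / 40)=-8 / 19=-0.42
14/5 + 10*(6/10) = 44/5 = 8.80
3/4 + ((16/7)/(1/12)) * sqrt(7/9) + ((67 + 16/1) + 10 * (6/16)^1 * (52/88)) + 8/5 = 64 * sqrt(7)/7 + 38529/440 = 111.76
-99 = -99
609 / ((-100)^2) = 609 / 10000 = 0.06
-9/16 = -0.56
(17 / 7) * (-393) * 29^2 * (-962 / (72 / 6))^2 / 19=-433317636427 / 1596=-271502278.46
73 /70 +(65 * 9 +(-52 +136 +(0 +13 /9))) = 423037 /630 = 671.49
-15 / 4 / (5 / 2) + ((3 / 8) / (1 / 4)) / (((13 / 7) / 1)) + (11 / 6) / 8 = -289 / 624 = -0.46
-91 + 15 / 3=-86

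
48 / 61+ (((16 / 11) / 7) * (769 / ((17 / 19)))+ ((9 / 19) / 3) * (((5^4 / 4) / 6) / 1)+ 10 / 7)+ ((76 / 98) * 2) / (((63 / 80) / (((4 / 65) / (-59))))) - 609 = -1740998360010953 / 4105320074856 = -424.08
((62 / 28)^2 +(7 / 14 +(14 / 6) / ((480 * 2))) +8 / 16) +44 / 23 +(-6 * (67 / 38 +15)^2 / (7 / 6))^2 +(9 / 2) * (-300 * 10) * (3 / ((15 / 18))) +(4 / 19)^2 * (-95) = 2039892.96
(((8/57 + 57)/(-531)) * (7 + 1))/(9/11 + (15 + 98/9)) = -71654/2222943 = -0.03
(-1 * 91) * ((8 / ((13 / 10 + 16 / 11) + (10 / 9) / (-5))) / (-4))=71.87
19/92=0.21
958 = 958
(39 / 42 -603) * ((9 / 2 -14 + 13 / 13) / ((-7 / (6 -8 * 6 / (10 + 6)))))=-429879 / 196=-2193.26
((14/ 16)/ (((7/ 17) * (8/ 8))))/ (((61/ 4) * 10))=17/ 1220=0.01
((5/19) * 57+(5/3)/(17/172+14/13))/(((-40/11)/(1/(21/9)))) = -25897/13384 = -1.93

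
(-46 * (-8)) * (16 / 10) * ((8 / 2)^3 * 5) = 188416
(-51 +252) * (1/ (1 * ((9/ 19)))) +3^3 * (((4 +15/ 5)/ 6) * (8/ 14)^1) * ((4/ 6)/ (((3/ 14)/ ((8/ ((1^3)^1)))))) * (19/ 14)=3097/ 3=1032.33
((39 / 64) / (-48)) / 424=-13 / 434176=-0.00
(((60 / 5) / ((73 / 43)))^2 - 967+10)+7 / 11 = -53132264 / 58619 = -906.40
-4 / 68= -1 / 17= -0.06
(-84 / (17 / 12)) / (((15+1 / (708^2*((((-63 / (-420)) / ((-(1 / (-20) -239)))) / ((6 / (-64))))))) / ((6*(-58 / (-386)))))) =-2813366255616 / 789414961859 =-3.56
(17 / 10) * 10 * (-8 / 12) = -34 / 3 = -11.33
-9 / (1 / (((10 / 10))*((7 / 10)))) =-63 / 10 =-6.30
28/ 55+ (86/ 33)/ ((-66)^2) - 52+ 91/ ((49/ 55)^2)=7785328211/ 123263910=63.16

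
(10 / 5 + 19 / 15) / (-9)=-49 / 135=-0.36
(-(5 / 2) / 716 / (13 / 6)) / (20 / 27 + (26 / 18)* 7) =-405 / 2727244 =-0.00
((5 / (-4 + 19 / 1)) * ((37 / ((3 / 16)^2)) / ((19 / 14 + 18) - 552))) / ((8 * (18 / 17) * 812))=-5032 / 52549479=-0.00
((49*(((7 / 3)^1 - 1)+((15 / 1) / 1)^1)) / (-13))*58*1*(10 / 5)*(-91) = 1949612 / 3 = 649870.67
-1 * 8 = -8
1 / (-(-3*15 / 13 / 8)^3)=1124864 / 91125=12.34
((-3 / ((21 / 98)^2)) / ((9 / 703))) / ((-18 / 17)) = 1171198 / 243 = 4819.74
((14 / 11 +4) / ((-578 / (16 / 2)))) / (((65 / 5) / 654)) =-151728 / 41327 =-3.67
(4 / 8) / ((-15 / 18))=-3 / 5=-0.60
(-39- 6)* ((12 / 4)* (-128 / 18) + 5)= 735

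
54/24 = 9/4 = 2.25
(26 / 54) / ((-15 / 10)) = -26 / 81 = -0.32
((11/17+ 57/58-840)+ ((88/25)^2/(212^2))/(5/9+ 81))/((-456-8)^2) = -532611522601867/136776251372480000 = -0.00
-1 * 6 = -6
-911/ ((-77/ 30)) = 27330/ 77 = 354.94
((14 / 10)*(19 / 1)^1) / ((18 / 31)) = 45.81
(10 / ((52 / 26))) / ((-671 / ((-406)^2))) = -824180 / 671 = -1228.29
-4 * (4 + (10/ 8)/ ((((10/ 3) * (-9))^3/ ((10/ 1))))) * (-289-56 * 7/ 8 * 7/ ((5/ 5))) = 1364962/ 135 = 10110.83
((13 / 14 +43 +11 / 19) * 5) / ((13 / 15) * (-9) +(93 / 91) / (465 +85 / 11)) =-2000791000 / 70108803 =-28.54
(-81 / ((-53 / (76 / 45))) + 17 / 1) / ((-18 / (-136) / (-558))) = -82554.05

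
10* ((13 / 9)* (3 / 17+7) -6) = 6680 / 153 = 43.66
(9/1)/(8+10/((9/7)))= 81/142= 0.57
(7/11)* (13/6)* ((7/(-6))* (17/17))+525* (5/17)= 152.80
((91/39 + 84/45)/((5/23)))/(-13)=-483/325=-1.49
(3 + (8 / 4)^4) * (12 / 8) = 57 / 2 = 28.50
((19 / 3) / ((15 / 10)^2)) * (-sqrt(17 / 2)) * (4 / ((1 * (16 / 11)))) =-209 * sqrt(34) / 54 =-22.57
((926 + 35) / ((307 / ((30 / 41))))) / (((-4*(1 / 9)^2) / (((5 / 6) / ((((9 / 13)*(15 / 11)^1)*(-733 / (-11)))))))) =-22674795 / 36905084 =-0.61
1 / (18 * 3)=1 / 54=0.02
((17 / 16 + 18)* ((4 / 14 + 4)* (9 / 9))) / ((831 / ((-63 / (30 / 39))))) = -35685 / 4432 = -8.05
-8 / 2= -4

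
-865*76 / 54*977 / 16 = -16056995 / 216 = -74337.94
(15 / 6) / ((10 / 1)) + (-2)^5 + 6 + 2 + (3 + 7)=-55 / 4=-13.75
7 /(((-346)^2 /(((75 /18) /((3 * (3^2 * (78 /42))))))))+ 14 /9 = 1.56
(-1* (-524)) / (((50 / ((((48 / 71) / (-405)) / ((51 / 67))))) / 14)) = -3932096 / 12220875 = -0.32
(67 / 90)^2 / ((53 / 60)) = 4489 / 7155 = 0.63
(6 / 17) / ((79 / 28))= 168 / 1343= 0.13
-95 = -95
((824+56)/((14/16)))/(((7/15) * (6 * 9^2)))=17600/3969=4.43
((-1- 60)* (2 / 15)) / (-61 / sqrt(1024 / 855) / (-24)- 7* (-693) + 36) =-13024493568 / 7825903978445 + 1905152* sqrt(95) / 23477711935335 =-0.00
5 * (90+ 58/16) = 3745/8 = 468.12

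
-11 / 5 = -2.20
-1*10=-10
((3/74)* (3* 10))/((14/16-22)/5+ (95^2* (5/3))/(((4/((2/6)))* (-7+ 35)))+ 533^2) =226800/52984476967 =0.00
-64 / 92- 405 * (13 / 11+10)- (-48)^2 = -1728833 / 253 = -6833.33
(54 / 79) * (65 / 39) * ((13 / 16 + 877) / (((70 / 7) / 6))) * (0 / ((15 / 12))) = 0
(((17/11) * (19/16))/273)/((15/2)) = 323/360360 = 0.00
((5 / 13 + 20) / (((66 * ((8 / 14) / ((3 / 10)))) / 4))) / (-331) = -371 / 189332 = -0.00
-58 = -58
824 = 824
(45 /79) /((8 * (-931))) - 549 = -323027253 /588392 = -549.00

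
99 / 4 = 24.75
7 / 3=2.33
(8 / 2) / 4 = 1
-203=-203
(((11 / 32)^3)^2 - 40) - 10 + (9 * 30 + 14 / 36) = 2129782851953 / 9663676416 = 220.39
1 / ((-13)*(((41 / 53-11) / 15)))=795 / 7046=0.11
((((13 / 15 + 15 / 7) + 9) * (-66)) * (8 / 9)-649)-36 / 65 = -5545091 / 4095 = -1354.11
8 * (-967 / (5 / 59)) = -456424 / 5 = -91284.80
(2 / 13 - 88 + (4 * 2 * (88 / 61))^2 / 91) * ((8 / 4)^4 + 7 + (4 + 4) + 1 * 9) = -1170002320 / 338611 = -3455.30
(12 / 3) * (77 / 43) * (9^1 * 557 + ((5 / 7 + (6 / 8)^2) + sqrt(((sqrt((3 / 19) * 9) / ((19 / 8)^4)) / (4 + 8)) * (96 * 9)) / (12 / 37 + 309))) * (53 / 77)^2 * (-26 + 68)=319282176 * sqrt(2) * 57^(3 / 4) / 12377031205 + 4732594773 / 6622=714678.31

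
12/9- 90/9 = -26/3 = -8.67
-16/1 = -16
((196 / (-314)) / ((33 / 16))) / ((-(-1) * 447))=-1568 / 2315907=-0.00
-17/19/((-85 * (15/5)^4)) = 0.00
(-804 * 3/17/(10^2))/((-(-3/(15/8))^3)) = -3015/8704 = -0.35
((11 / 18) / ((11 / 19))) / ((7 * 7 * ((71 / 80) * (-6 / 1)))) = -380 / 93933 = -0.00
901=901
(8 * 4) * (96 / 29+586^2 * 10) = 3186717952 / 29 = 109886825.93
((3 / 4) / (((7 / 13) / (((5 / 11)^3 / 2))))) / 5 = 975 / 74536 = 0.01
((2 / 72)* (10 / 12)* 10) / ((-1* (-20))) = 5 / 432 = 0.01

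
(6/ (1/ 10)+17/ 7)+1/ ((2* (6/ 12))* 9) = 3940/ 63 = 62.54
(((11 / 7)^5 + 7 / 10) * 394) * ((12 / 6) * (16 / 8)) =1361789292 / 84035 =16205.03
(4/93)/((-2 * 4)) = -1/186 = -0.01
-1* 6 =-6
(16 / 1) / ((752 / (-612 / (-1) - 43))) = 569 / 47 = 12.11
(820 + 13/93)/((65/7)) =533911/6045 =88.32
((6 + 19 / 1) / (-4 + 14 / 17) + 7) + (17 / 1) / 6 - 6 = -109 / 27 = -4.04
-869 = -869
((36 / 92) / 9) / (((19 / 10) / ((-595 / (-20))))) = 595 / 874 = 0.68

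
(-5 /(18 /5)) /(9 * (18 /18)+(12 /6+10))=-25 /378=-0.07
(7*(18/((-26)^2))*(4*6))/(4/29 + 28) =1827/11492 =0.16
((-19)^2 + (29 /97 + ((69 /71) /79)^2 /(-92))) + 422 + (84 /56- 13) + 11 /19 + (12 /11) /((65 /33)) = 11652274759524837 /15075424957580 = 772.93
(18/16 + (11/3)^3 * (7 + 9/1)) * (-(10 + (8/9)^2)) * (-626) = 23336343191/4374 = 5335240.78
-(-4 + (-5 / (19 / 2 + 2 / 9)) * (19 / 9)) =178 / 35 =5.09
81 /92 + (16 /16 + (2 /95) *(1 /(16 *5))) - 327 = -28415427 /87400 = -325.12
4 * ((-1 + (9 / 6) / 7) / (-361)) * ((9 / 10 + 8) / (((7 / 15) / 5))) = 14685 / 17689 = 0.83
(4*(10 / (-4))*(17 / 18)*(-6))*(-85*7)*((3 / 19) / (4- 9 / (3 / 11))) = 183.58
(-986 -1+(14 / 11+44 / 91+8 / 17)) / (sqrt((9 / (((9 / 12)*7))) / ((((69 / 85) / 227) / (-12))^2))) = -0.22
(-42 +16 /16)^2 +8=1689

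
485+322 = 807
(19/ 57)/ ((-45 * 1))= -1/ 135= -0.01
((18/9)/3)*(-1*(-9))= 6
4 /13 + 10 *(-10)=-1296 /13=-99.69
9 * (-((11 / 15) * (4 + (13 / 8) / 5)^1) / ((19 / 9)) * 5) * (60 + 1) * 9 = -28208169 / 760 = -37116.01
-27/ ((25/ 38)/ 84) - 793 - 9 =-106234/ 25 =-4249.36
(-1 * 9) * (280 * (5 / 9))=-1400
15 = 15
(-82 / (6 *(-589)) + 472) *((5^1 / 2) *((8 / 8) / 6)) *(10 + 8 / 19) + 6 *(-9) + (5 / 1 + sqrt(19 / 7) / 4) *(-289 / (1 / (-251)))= 394567.74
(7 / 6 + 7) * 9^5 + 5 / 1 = 964477 / 2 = 482238.50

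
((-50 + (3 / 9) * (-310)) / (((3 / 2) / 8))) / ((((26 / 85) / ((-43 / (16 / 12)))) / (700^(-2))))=16813 / 95550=0.18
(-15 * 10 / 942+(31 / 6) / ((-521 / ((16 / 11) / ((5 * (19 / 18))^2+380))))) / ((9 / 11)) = -18937279963 / 97281581085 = -0.19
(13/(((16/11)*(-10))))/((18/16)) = -143/180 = -0.79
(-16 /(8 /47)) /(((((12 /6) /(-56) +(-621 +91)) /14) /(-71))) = -2616208 /14841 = -176.28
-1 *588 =-588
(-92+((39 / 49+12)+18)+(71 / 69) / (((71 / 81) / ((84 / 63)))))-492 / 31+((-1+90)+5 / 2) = 1117297 / 69874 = 15.99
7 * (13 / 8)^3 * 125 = 1922375 / 512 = 3754.64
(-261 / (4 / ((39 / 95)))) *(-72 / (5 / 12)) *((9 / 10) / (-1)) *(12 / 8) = -14840982 / 2375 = -6248.83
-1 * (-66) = 66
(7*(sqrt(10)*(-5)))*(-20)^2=-14000*sqrt(10)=-44271.89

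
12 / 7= 1.71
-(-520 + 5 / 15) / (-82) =-1559 / 246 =-6.34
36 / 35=1.03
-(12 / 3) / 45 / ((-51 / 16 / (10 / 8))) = 16 / 459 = 0.03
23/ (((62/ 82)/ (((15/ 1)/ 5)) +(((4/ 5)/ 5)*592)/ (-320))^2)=5436984375/ 456976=11897.75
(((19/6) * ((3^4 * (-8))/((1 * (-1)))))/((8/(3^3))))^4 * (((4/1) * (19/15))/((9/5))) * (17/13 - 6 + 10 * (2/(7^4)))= -3786733110308108776497/124852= -30329775336463242.69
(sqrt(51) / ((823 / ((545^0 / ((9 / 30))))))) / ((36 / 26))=65 *sqrt(51) / 22221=0.02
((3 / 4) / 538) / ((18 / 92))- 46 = -148465 / 3228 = -45.99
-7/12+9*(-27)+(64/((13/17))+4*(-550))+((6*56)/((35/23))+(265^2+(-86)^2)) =58875889/780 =75481.91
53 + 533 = 586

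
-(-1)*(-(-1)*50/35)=10/7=1.43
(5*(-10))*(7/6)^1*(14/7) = -350/3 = -116.67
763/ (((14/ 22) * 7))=1199/ 7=171.29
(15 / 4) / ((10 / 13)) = 39 / 8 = 4.88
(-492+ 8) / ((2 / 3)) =-726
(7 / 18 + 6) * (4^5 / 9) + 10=59690 / 81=736.91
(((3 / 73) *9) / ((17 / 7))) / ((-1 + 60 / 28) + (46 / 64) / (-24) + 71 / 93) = 3499776 / 43118545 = 0.08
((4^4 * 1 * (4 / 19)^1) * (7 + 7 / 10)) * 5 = 39424 / 19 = 2074.95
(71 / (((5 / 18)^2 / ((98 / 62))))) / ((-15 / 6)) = -2254392 / 3875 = -581.78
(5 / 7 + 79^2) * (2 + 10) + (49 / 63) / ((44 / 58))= 103813613 / 1386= 74901.60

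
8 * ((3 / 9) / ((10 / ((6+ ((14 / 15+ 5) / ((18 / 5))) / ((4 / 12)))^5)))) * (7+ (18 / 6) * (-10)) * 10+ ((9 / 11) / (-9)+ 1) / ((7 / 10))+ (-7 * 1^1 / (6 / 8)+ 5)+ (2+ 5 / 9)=-525472162359671 / 54561276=-9630862.78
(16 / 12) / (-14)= -2 / 21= -0.10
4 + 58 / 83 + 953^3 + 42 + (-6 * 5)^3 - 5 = 71836186152 / 83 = 865496218.70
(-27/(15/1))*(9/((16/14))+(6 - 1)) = -927/40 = -23.18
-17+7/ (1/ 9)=46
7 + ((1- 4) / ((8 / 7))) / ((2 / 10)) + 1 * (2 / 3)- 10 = -15.46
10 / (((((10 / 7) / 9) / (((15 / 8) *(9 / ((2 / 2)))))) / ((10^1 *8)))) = 85050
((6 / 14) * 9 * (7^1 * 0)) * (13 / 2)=0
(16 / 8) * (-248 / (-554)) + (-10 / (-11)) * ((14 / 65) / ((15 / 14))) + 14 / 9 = 4694402 / 1782495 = 2.63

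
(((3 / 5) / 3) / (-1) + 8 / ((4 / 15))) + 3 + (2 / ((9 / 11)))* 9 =274 / 5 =54.80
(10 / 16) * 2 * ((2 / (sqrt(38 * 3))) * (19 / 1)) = 5 * sqrt(114) / 12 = 4.45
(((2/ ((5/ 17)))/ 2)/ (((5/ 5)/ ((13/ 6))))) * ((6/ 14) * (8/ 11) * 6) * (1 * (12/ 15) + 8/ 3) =91936/ 1925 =47.76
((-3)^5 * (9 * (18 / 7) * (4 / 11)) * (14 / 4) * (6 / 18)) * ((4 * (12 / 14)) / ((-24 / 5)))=131220 / 77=1704.16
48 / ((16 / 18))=54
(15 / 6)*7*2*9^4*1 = 229635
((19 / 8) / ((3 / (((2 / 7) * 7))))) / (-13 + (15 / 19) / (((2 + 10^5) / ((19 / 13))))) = -4116749 / 33800646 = -0.12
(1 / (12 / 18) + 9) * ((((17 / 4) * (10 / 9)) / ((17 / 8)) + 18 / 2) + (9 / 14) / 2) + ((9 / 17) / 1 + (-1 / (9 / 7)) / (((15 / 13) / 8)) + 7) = 2264617 / 18360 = 123.35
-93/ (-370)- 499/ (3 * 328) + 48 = 8691361/ 182040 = 47.74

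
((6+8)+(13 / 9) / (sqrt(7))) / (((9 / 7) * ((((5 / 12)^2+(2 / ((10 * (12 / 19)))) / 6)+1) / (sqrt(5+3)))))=2080 * sqrt(14) / 7947+15680 * sqrt(2) / 883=26.09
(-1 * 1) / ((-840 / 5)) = 1 / 168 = 0.01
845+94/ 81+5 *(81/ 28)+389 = 2834149/ 2268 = 1249.62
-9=-9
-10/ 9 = -1.11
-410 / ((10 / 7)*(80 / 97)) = -27839 / 80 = -347.99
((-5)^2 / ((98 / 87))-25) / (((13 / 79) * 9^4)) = -21725 / 8358714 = -0.00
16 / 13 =1.23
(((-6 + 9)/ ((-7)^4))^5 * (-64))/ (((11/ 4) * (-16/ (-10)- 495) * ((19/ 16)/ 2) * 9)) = 1105920/ 41141131879847640551603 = 0.00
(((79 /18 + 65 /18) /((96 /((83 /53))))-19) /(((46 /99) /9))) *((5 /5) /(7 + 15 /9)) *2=-10692891 /126776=-84.34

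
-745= -745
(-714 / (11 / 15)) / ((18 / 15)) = -8925 / 11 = -811.36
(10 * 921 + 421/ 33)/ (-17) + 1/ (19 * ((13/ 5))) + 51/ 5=-21693679/ 40755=-532.29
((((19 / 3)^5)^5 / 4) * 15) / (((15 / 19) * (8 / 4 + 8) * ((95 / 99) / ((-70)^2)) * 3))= 88815482617458143581409.71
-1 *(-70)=70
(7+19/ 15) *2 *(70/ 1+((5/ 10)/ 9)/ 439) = 68589484/ 59265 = 1157.34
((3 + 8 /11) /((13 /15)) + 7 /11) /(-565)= -706 /80795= -0.01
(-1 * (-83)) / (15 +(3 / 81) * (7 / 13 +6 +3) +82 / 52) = 58266 / 11885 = 4.90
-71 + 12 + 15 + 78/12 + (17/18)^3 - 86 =-122.66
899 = 899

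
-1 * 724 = -724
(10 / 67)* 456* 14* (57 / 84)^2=205770 / 469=438.74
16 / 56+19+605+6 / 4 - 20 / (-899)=7876419 / 12586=625.81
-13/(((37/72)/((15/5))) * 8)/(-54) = 13/74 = 0.18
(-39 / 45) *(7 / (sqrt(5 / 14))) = -91 *sqrt(70) / 75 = -10.15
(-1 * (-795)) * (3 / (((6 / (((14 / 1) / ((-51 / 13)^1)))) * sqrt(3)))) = -24115 * sqrt(3) / 51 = -818.99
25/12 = 2.08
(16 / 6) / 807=8 / 2421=0.00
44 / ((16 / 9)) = 99 / 4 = 24.75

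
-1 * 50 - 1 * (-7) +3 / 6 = -85 / 2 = -42.50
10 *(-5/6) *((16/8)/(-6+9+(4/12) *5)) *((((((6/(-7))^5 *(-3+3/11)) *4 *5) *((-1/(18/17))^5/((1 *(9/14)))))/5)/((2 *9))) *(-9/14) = -709928500/943427331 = -0.75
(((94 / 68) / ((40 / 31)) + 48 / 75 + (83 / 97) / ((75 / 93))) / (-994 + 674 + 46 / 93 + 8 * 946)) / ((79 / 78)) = 1326499083 / 3512679352400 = 0.00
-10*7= -70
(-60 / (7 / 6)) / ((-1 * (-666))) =-20 / 259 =-0.08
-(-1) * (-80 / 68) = -1.18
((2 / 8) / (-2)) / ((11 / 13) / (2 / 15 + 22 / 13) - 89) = 89 / 63038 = 0.00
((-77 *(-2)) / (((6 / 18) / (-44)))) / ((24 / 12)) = -10164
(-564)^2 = 318096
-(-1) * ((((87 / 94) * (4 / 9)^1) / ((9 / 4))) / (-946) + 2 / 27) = 14782 / 200079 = 0.07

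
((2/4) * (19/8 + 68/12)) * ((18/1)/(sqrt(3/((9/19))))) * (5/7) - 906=-906 + 2895 * sqrt(57)/1064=-885.46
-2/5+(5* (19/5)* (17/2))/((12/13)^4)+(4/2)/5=9225203/41472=222.44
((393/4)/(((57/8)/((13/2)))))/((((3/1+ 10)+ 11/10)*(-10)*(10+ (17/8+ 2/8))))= -13624/265221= -0.05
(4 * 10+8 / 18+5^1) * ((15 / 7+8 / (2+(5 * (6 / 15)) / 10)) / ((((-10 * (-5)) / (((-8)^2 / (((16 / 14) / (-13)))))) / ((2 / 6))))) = -1274.65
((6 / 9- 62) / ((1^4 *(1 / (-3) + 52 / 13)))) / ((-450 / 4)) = 0.15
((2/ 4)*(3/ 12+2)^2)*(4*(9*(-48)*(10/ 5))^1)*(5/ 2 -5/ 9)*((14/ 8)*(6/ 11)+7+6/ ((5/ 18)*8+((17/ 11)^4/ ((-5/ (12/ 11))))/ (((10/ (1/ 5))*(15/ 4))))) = -1001096047806750/ 5519590967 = -181371.42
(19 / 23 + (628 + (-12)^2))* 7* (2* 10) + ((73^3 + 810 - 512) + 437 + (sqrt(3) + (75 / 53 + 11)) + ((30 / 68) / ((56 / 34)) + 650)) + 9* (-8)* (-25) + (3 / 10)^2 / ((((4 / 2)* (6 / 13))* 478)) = sqrt(3) + 816424266029087 / 1631509600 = 500412.07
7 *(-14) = -98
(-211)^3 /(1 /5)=-46969655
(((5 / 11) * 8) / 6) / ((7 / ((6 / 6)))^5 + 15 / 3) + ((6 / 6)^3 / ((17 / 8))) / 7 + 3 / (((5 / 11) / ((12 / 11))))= 599737451 / 82525905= 7.27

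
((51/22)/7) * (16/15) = 136/385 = 0.35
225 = 225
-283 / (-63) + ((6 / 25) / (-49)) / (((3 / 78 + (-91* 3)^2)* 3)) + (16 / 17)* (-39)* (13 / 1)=-171671286503581 / 363183730875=-472.68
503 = 503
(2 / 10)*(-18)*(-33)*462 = 274428 / 5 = 54885.60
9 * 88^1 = 792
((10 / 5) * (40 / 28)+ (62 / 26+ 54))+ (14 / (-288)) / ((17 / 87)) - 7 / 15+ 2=7490737 / 123760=60.53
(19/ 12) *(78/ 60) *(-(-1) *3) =247/ 40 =6.18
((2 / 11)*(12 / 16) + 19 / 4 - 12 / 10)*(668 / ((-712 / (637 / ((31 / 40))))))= -86273369 / 30349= -2842.71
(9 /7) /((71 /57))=513 /497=1.03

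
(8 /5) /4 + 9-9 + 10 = 52 /5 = 10.40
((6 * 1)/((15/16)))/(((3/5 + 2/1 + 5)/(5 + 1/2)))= 88/19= 4.63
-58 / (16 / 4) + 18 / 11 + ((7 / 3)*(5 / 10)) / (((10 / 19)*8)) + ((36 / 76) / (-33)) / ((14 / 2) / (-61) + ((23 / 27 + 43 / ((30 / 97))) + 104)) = -460869857347 / 36615878880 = -12.59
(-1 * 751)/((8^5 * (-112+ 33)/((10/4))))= 3755/5177344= 0.00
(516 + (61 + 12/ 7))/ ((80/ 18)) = 130.21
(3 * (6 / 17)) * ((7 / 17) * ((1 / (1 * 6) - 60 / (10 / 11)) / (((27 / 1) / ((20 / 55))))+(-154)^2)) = 295822324 / 28611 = 10339.46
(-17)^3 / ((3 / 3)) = -4913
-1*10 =-10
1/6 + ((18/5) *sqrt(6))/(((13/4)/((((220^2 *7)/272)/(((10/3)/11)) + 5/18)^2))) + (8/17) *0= 1/6 + 48684987520 *sqrt(6)/2601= 45849049.59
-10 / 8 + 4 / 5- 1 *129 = -2589 / 20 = -129.45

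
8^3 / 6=256 / 3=85.33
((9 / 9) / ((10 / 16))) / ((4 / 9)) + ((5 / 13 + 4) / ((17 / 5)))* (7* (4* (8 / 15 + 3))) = 144958 / 1105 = 131.18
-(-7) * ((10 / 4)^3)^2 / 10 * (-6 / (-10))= 13125 / 128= 102.54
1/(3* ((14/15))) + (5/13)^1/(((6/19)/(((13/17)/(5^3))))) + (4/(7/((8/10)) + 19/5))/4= 995254/2240175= 0.44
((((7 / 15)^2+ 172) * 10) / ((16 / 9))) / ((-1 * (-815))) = 38749 / 32600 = 1.19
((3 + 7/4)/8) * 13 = 247/32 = 7.72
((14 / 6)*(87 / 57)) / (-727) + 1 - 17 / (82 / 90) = -30010159 / 1698999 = -17.66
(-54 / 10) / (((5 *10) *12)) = -9 / 1000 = -0.01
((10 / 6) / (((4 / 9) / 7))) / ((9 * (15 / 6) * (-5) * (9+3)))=-7 / 360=-0.02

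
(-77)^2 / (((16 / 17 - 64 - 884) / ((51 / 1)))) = -734349 / 2300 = -319.28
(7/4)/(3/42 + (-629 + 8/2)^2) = 49/10937502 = 0.00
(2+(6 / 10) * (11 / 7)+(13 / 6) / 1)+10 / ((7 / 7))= 3173 / 210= 15.11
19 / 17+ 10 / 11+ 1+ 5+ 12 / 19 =30763 / 3553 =8.66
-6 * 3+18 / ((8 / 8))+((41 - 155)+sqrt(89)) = -114+sqrt(89) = -104.57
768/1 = 768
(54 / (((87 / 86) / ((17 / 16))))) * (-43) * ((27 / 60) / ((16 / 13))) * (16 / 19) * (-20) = 33098949 / 2204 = 15017.67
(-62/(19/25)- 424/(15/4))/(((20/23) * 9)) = -637951/25650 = -24.87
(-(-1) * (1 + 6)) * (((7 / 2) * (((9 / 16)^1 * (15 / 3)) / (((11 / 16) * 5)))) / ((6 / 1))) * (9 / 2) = 1323 / 88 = 15.03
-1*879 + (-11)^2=-758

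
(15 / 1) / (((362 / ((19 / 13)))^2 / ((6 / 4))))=16245 / 44292872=0.00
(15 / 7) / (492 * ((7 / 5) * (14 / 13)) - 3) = 325 / 112049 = 0.00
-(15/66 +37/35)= -989/770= -1.28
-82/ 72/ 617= -41/ 22212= -0.00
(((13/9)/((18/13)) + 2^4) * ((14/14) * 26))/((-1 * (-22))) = 3263/162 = 20.14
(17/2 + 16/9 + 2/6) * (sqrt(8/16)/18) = 0.42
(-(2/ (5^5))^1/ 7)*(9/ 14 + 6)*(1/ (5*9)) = -31/ 2296875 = -0.00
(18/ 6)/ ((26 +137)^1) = 3/ 163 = 0.02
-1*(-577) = 577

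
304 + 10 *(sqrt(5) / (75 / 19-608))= 303.96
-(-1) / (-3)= -1 / 3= -0.33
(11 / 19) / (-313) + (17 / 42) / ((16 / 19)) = 1913489 / 3996384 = 0.48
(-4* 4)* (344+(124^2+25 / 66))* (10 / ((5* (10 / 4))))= -6640288 / 33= -201220.85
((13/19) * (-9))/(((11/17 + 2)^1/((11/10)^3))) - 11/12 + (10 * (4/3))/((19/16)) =2056297/285000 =7.22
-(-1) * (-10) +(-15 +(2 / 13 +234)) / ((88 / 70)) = 8545 / 52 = 164.33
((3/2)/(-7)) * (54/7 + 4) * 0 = 0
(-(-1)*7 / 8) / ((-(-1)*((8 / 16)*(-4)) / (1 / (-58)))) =7 / 928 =0.01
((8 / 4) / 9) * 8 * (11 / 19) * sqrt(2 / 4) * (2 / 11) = 16 * sqrt(2) / 171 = 0.13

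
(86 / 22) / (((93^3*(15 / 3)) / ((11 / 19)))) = 43 / 76413915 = 0.00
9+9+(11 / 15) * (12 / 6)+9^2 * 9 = 11227 / 15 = 748.47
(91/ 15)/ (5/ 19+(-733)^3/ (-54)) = 31122/ 37414120865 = 0.00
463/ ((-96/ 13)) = -6019/ 96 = -62.70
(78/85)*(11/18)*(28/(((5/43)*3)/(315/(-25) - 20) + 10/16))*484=108663947392/8783475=12371.41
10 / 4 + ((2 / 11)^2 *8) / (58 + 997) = 638339 / 255310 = 2.50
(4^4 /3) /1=256 /3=85.33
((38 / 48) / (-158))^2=361 / 14379264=0.00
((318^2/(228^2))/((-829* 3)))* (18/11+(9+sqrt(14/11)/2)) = -0.01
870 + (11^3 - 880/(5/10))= 441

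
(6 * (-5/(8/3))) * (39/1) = -1755/4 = -438.75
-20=-20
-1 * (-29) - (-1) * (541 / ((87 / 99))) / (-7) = -11966 / 203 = -58.95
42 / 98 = 3 / 7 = 0.43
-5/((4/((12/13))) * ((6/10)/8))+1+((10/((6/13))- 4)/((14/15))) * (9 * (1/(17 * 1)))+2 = -7313/3094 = -2.36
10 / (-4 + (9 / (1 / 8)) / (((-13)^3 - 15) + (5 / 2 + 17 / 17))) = -22085 / 8906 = -2.48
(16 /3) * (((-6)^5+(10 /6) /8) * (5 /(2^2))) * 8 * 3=-3732380 /3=-1244126.67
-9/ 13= -0.69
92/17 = 5.41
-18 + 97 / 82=-1379 / 82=-16.82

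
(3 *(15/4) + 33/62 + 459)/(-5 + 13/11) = -214049/1736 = -123.30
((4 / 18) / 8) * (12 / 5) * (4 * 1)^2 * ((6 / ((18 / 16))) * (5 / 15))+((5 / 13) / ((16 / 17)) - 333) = -9285917 / 28080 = -330.70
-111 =-111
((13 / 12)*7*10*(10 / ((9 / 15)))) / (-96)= -11375 / 864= -13.17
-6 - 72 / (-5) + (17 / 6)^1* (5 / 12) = 9.58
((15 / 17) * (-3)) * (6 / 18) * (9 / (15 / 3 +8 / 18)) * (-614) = 746010 / 833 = 895.57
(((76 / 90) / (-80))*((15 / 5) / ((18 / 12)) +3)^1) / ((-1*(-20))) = -19 / 7200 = -0.00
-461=-461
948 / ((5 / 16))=15168 / 5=3033.60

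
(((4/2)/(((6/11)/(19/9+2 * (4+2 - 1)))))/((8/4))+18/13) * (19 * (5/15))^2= 5977799/6318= 946.15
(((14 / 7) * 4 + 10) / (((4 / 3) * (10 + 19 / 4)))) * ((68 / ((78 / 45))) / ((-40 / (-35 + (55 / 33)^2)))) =22185 / 767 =28.92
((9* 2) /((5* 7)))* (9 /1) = 162 /35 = 4.63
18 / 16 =9 / 8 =1.12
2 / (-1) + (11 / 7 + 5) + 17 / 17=39 / 7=5.57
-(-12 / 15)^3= 64 / 125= 0.51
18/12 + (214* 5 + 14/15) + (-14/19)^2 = 11620333/10830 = 1072.98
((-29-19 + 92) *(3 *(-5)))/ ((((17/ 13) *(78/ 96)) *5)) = -2112/ 17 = -124.24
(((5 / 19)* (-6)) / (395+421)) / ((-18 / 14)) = 35 / 23256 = 0.00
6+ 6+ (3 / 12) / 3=12.08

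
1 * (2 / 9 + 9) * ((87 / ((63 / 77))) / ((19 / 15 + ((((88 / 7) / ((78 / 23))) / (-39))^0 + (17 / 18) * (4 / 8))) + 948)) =529540 / 513399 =1.03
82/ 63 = 1.30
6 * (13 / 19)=78 / 19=4.11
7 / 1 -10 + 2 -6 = -7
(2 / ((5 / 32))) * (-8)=-102.40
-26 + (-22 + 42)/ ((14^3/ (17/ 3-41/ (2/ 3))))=-108691/ 4116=-26.41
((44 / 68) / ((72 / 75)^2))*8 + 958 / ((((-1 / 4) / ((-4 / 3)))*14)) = 3175037 / 8568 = 370.57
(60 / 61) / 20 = 3 / 61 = 0.05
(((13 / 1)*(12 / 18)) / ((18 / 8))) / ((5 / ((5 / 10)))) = 0.39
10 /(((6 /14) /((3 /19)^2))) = 210 /361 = 0.58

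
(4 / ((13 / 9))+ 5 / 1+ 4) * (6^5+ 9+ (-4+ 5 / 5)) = 1190646 / 13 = 91588.15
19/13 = 1.46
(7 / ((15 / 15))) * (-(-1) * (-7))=-49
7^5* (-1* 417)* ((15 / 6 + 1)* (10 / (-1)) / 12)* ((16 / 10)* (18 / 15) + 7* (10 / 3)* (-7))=-98985986183 / 30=-3299532872.77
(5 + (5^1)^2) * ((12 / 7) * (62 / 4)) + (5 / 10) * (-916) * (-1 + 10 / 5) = 2374 / 7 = 339.14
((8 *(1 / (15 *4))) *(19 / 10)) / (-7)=-19 / 525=-0.04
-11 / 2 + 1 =-9 / 2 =-4.50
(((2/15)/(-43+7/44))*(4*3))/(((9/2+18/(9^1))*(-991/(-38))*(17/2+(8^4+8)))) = -53504/998698211875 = -0.00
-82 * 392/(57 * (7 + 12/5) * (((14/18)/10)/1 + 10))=-4821600/809951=-5.95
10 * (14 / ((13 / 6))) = 840 / 13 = 64.62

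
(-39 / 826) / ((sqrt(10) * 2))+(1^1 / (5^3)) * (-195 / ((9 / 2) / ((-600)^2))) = -124800 - 39 * sqrt(10) / 16520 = -124800.01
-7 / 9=-0.78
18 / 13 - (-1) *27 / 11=3.84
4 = 4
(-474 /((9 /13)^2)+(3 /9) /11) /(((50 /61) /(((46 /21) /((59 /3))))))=-58868477 /438075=-134.38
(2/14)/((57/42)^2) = 28/361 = 0.08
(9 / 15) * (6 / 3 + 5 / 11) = 81 / 55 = 1.47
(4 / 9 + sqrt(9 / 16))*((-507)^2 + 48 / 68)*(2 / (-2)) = -307031.59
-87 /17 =-5.12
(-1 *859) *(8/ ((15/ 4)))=-27488/ 15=-1832.53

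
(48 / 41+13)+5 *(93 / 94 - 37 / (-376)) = 302301 / 15416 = 19.61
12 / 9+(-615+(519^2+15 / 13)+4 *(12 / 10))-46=52397921 / 195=268707.29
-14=-14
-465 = -465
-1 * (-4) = 4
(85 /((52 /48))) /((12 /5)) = 425 /13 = 32.69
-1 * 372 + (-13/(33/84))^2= 87484/121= 723.01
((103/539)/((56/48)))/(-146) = -309/275429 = -0.00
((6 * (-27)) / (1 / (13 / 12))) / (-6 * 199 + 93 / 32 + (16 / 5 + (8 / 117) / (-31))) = 101846160 / 689359781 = 0.15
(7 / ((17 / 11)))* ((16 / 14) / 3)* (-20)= -1760 / 51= -34.51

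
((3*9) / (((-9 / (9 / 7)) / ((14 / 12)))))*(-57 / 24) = 171 / 16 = 10.69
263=263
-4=-4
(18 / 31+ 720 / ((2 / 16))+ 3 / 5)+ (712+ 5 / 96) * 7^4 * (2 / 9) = 25825167991 / 66960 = 385680.53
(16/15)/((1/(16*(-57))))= -4864/5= -972.80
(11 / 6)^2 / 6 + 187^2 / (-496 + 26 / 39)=-11240053 / 160488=-70.04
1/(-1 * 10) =-1/10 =-0.10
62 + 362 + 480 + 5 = 909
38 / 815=0.05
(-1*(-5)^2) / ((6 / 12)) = -50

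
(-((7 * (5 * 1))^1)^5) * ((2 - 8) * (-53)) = -16701956250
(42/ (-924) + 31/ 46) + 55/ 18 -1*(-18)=98749/ 4554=21.68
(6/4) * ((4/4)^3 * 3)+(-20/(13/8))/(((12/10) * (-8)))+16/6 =659/78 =8.45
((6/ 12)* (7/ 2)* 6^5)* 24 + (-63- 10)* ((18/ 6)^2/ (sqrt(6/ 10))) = 326592- 219* sqrt(15) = 325743.82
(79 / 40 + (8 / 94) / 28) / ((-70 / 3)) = -78093 / 921200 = -0.08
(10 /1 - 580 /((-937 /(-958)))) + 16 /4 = -542522 /937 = -579.00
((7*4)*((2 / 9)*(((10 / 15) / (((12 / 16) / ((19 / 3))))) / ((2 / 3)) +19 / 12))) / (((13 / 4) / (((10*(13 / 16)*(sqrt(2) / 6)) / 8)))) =12635*sqrt(2) / 3888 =4.60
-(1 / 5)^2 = -1 / 25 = -0.04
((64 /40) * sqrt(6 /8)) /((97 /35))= 28 * sqrt(3) /97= 0.50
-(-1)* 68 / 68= 1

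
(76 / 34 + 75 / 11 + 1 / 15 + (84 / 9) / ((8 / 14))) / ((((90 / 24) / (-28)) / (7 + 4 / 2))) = -7996464 / 4675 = -1710.47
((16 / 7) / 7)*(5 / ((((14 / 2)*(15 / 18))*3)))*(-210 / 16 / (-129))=0.01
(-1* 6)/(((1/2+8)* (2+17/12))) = -144/697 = -0.21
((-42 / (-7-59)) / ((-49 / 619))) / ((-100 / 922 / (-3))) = -856077 / 3850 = -222.36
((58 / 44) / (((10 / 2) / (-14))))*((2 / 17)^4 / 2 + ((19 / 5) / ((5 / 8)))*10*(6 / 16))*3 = -5798553306 / 22968275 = -252.46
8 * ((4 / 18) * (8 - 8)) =0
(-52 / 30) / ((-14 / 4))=52 / 105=0.50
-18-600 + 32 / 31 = -19126 / 31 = -616.97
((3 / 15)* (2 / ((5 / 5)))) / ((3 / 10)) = 4 / 3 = 1.33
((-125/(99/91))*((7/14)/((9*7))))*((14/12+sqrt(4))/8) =-30875/85536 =-0.36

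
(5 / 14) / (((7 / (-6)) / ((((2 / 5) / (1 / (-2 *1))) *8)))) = 96 / 49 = 1.96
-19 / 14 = -1.36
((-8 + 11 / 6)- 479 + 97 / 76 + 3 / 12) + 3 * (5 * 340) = 4616.36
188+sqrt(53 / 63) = sqrt(371) / 21+188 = 188.92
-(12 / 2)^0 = -1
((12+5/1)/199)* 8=136/199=0.68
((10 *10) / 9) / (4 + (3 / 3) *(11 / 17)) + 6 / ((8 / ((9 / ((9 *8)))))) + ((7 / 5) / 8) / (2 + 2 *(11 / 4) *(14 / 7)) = 2.50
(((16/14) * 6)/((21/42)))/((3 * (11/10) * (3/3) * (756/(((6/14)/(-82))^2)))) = 20/133190673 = 0.00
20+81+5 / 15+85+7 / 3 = 566 / 3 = 188.67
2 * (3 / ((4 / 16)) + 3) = 30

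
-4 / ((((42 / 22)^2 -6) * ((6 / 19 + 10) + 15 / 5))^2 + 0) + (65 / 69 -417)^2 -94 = 6864180922 / 39675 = 173010.23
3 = 3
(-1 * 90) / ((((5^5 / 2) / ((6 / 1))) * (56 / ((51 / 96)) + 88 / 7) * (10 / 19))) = -2261 / 406250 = -0.01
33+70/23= 829/23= 36.04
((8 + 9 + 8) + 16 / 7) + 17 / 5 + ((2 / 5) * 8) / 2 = 226 / 7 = 32.29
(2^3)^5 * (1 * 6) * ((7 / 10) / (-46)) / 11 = -344064 / 1265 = -271.99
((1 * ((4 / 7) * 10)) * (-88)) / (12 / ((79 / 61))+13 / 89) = -4949824 / 92645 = -53.43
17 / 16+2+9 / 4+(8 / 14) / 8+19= 2731 / 112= 24.38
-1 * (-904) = 904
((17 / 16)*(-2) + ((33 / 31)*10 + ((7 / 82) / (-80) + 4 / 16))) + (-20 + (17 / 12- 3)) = -12.81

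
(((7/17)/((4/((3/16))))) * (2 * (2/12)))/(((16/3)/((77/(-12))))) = -539/69632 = -0.01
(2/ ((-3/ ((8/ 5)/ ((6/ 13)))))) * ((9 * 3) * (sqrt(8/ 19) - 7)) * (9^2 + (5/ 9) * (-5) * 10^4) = -181469288/ 15 + 51848368 * sqrt(38)/ 285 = -10976497.07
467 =467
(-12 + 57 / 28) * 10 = -99.64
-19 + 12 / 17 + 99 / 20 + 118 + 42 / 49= 251121 / 2380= 105.51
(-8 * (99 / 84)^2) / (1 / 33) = -35937 / 98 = -366.70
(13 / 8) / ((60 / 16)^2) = 26 / 225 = 0.12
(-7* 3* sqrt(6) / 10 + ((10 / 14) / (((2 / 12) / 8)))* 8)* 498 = 956160 / 7 - 5229* sqrt(6) / 5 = 134032.61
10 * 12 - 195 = -75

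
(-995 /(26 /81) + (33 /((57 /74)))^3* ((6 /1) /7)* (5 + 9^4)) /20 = 78921914054127 /3566680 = 22127556.73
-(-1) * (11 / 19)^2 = 121 / 361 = 0.34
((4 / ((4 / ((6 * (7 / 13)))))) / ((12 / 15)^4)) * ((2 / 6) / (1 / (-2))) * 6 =-13125 / 416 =-31.55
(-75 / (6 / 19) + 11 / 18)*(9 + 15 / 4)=-9061 / 3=-3020.33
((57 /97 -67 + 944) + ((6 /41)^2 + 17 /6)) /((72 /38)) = 16366101383 /35220312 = 464.68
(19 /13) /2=19 /26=0.73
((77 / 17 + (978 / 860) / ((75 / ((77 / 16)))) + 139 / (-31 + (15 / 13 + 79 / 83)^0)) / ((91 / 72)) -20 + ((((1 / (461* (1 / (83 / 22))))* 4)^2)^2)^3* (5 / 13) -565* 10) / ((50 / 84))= -163590578990189832220122939375850649901655512317555000331 / 17173707950633639521194122228511295488964859201393750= -9525.64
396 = 396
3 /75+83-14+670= 18476 /25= 739.04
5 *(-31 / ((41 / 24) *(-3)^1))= 1240 / 41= 30.24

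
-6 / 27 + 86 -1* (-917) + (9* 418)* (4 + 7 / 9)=170791 / 9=18976.78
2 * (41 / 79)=82 / 79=1.04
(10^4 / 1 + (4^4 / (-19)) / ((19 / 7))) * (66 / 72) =3307524 / 361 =9162.12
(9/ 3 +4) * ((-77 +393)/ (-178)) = -1106/ 89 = -12.43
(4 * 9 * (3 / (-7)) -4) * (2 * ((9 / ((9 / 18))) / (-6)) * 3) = 2448 / 7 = 349.71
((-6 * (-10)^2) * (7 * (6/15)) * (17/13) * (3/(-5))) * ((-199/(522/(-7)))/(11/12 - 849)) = -15913632/3836729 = -4.15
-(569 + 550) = -1119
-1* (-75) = 75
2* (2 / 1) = 4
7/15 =0.47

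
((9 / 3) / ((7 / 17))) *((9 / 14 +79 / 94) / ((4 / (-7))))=-6222 / 329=-18.91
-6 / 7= -0.86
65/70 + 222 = 3121/14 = 222.93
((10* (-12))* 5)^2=360000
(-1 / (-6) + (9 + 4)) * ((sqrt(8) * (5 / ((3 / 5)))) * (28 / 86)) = 27650 * sqrt(2) / 387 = 101.04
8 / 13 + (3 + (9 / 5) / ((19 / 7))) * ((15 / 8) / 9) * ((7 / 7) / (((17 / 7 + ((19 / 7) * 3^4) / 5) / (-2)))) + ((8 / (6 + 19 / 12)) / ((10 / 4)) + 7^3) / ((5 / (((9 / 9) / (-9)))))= -21938239 / 3112200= -7.05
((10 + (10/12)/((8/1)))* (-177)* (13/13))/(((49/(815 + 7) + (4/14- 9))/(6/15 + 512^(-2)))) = 82.66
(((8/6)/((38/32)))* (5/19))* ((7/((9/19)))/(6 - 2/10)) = 11200/14877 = 0.75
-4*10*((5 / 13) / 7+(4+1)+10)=-54800 / 91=-602.20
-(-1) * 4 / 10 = 2 / 5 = 0.40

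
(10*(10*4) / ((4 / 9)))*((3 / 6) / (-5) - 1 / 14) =-1080 / 7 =-154.29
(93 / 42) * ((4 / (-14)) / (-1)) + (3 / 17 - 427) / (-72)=49186 / 7497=6.56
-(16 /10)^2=-64 /25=-2.56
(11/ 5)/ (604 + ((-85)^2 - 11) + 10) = 11/ 39140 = 0.00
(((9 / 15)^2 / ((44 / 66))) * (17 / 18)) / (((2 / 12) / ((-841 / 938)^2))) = 108213993 / 43992200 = 2.46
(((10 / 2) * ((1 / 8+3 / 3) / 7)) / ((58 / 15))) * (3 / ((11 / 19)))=38475 / 35728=1.08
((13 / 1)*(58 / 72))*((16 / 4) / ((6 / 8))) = 55.85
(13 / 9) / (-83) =-13 / 747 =-0.02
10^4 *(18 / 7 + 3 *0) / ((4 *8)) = 5625 / 7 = 803.57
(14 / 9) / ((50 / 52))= 364 / 225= 1.62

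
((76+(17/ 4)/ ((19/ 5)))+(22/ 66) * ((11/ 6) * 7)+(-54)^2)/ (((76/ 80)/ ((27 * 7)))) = 215272995/ 361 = 596324.09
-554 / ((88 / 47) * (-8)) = 13019 / 352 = 36.99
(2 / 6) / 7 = 0.05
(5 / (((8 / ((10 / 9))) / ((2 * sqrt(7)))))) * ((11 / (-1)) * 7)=-1925 * sqrt(7) / 18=-282.95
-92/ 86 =-1.07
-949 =-949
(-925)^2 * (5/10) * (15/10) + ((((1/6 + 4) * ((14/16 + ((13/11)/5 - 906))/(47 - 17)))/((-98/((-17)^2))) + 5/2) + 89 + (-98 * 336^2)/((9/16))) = -656348876577/34496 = -19026811.13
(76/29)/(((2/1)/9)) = 342/29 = 11.79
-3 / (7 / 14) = -6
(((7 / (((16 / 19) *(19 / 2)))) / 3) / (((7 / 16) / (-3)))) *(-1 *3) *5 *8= 240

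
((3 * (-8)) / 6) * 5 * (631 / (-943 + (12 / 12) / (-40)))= 504800 / 37721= 13.38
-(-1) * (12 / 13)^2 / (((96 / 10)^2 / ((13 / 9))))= 25 / 1872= 0.01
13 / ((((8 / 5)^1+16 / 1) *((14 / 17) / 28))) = 1105 / 44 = 25.11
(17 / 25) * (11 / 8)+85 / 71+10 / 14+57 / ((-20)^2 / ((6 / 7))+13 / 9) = 1243014207 / 418772200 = 2.97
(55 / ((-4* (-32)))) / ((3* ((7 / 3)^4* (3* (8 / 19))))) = 9405 / 2458624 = 0.00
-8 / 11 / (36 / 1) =-2 / 99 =-0.02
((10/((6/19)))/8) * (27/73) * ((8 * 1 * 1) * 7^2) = 41895/73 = 573.90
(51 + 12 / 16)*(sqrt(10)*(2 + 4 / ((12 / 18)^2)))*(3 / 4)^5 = 553311*sqrt(10) / 4096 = 427.18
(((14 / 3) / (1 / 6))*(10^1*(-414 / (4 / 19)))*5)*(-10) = 27531000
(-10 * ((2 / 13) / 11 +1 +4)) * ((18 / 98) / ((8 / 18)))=-290385 / 14014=-20.72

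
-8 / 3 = -2.67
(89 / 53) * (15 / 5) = 267 / 53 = 5.04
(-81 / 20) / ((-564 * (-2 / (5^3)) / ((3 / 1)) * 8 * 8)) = -2025 / 96256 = -0.02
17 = 17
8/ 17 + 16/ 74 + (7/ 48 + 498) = 15060755/ 30192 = 498.83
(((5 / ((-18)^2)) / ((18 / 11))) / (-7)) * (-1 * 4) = 55 / 10206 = 0.01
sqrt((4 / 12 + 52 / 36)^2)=16 / 9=1.78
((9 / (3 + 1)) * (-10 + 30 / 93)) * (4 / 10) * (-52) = 14040 / 31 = 452.90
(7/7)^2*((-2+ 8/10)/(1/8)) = -48/5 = -9.60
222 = 222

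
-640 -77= -717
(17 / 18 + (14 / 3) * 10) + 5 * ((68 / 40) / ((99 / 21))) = 4892 / 99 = 49.41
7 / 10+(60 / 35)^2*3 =9.52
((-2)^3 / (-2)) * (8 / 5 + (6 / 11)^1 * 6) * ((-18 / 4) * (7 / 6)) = -5628 / 55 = -102.33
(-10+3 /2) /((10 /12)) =-51 /5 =-10.20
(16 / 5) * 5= 16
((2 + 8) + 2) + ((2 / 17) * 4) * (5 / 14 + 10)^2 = 52046 / 833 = 62.48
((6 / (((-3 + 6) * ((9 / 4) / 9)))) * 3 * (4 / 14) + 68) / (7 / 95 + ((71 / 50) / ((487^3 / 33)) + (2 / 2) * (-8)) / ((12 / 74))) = -344979291800400 / 227013179464477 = -1.52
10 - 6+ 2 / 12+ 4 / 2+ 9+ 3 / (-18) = 15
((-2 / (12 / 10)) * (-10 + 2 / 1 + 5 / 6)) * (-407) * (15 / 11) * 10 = -198875 / 3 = -66291.67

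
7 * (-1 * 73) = -511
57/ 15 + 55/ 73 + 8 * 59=173942/ 365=476.55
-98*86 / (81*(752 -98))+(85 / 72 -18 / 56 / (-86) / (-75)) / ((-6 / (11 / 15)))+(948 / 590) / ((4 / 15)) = 2691549549323 / 470382633000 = 5.72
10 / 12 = 5 / 6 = 0.83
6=6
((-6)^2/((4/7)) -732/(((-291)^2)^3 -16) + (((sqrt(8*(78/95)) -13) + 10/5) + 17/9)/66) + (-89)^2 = 2*sqrt(3705)/3135 + 130898514240181459561/16395387973017075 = 7983.90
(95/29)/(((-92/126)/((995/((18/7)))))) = -4631725/2668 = -1736.03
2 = 2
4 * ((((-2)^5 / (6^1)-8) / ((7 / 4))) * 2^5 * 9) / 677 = -61440 / 4739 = -12.96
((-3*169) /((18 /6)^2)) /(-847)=169 /2541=0.07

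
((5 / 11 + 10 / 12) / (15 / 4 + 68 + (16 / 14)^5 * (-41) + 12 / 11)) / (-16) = 1428595 / 125928888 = 0.01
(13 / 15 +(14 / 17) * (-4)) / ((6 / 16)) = -4952 / 765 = -6.47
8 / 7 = 1.14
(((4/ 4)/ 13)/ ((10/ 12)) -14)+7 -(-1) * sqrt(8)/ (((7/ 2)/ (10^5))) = -449/ 65+400000 * sqrt(2)/ 7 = 80805.30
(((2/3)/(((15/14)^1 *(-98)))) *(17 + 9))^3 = -140608/31255875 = -0.00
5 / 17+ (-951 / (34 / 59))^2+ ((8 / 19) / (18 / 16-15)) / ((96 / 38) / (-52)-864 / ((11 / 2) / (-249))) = 9284693904734405725 / 3409261551108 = 2723373.89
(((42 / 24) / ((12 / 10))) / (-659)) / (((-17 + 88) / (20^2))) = -1750 / 140367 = -0.01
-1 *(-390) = 390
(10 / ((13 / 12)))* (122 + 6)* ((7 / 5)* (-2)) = -43008 / 13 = -3308.31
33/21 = 11/7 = 1.57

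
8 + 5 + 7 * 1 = 20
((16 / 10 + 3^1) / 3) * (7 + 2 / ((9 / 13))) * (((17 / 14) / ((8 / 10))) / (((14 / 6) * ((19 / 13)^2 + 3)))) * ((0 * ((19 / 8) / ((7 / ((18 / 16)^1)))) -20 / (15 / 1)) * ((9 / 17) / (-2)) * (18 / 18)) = 345943 / 510384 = 0.68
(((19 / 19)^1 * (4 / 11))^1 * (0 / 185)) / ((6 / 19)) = 0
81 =81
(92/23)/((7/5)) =20/7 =2.86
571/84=6.80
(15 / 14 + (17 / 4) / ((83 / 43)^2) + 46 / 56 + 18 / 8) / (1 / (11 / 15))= 2242141 / 578676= 3.87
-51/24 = -17/8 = -2.12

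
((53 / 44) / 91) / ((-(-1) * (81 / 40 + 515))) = 530 / 20701681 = 0.00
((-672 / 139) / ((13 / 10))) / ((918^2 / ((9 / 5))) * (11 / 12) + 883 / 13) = -1680 / 193905973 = -0.00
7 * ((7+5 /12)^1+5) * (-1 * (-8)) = 2086 /3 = 695.33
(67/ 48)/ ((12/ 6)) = 67/ 96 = 0.70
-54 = -54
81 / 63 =9 / 7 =1.29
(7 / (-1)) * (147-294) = 1029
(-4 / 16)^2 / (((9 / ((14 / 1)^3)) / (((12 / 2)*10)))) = 3430 / 3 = 1143.33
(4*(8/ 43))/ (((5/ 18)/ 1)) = 576/ 215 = 2.68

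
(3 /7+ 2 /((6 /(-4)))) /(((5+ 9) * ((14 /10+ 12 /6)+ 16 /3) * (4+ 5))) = -95 /115542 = -0.00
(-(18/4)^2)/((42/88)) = -297/7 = -42.43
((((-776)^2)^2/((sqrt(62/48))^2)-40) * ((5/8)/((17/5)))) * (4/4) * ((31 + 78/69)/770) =4019597638636235/1866634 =2153393562.23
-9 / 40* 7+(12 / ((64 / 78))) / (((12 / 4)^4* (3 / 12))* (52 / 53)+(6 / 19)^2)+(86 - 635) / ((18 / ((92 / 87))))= -2444470807 / 73861260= -33.10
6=6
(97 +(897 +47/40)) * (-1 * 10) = -39807/4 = -9951.75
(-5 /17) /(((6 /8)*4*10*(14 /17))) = -1 /84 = -0.01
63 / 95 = 0.66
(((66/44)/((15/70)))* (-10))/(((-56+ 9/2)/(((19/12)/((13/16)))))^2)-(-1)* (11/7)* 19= 3361163441/112954023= 29.76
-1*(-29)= 29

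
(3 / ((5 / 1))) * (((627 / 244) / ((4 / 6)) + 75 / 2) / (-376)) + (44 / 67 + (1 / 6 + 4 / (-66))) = 1413401987 / 2028459840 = 0.70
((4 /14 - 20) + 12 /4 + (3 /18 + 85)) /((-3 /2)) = -2875 /63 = -45.63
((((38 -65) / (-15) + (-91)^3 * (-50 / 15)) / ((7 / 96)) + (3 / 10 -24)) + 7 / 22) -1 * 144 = 13262794662 / 385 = 34448817.30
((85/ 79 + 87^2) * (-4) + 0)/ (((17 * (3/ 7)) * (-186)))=8372504/ 374697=22.34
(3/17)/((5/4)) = 12/85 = 0.14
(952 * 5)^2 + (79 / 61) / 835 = 1154064856079 / 50935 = 22657600.00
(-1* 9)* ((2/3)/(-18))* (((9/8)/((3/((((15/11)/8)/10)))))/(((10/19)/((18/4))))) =513/28160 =0.02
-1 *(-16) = 16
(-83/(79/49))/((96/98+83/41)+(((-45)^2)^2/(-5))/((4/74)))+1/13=370479789271/4816024824845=0.08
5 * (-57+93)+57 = 237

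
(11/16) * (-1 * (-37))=407/16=25.44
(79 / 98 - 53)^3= -133824895875 / 941192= -142186.61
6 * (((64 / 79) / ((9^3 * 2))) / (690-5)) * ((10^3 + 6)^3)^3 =67540115729901132596647788544 / 13149945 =5136151955761117829515.47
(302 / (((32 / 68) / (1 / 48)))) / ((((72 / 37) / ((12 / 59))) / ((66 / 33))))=94979 / 33984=2.79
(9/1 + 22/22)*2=20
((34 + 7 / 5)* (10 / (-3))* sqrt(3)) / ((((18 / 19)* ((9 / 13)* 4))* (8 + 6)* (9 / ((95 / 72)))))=-1384435* sqrt(3) / 2939328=-0.82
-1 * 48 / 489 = -16 / 163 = -0.10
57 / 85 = 0.67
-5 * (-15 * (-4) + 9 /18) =-605 /2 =-302.50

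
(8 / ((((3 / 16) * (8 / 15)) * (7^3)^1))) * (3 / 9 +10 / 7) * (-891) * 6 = -5274720 / 2401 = -2196.88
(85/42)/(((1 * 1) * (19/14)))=85/57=1.49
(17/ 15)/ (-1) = -17/ 15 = -1.13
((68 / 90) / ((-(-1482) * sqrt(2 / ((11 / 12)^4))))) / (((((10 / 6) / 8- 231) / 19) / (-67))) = 137819 * sqrt(2) / 116651340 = 0.00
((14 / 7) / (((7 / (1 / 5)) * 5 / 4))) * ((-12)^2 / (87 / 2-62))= -2304 / 6475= -0.36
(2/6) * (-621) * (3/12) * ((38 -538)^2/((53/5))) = -64687500/53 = -1220518.87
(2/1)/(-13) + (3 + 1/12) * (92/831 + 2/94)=1542187/6092892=0.25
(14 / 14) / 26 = 1 / 26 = 0.04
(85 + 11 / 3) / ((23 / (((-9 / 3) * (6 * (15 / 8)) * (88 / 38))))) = -6930 / 23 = -301.30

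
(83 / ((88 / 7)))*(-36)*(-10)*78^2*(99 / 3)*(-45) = -21473934300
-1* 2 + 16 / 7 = 2 / 7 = 0.29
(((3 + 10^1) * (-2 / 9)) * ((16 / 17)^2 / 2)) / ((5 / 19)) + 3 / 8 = -466841 / 104040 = -4.49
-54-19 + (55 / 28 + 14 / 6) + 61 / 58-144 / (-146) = -66.66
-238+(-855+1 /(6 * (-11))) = -72139 /66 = -1093.02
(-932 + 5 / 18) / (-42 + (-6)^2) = 16771 / 108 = 155.29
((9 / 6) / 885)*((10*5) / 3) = 5 / 177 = 0.03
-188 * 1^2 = -188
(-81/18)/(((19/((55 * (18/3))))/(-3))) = 234.47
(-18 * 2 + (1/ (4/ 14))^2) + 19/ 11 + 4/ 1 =-793/ 44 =-18.02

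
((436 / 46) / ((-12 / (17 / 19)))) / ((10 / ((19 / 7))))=-1853 / 9660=-0.19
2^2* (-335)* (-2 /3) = 2680 /3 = 893.33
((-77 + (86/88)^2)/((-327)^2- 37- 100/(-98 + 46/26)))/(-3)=61391991/258888099712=0.00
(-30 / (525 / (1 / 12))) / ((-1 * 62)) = 1 / 13020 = 0.00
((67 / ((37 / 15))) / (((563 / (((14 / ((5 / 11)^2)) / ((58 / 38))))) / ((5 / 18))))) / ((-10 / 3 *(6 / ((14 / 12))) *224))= -1078231 / 6959220480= -0.00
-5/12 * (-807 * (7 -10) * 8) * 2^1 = -16140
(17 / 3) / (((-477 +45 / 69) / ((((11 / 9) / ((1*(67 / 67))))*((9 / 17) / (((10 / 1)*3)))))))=-23 / 89640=-0.00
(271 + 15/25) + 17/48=65269/240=271.95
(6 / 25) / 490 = 3 / 6125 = 0.00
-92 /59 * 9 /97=-828 /5723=-0.14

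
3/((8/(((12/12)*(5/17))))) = 15/136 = 0.11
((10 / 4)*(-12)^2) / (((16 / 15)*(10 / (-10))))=-675 / 2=-337.50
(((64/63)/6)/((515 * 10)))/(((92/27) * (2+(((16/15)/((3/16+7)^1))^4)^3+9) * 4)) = 1207261492146337697045803070068359375/5505504764229370963453186472914436154989131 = 0.00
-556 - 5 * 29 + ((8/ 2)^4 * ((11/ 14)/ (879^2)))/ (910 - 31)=-3332596109765/ 4754060073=-701.00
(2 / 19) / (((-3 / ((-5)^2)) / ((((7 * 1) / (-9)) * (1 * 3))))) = 350 / 171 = 2.05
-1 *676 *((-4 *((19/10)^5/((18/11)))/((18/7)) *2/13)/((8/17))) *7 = 294950436781/8100000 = 36413.63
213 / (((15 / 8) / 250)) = 28400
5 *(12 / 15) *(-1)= -4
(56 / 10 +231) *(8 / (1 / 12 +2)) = 113568 / 125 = 908.54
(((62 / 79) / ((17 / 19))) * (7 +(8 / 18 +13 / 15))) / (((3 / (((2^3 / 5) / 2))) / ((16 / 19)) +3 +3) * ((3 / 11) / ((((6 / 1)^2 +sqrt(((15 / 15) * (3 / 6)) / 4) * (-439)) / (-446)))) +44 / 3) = 3661488740214272 / 6117312358946055-448092215521632 * sqrt(2) / 2039104119648685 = 0.29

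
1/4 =0.25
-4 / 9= -0.44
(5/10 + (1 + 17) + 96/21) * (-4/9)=-646/63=-10.25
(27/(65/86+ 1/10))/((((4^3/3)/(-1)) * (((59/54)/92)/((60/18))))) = -783675/1888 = -415.08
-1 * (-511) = 511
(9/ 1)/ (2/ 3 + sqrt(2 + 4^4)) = -27/ 1159 + 81 * sqrt(258)/ 2318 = 0.54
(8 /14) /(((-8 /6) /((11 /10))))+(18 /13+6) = 6291 /910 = 6.91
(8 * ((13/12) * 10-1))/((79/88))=20768/237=87.63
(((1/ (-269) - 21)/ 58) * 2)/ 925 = -226/ 288637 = -0.00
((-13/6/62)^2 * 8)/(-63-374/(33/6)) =-169/2266038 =-0.00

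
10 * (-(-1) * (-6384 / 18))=-3546.67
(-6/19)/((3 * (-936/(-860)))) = -215/2223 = -0.10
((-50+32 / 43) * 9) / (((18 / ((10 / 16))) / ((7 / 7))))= -5295 / 344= -15.39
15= 15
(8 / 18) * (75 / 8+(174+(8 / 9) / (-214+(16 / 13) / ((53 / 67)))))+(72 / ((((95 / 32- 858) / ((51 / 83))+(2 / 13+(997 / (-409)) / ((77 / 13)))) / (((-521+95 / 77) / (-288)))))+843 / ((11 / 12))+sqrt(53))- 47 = sqrt(53)+115706195661685802796631 / 121280090304255449094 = 961.32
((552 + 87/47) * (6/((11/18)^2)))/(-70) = -25302132/199045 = -127.12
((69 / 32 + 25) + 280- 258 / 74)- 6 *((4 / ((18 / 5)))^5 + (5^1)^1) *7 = 525343115 / 23304672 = 22.54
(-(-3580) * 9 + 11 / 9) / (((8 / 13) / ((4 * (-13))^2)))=1274220454 / 9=141580050.44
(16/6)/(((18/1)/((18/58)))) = 4/87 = 0.05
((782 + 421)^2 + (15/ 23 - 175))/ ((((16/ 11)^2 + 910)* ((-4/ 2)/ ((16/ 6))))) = -8054194874/ 3807627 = -2115.28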